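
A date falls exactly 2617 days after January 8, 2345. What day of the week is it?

Sunday

First find the weekday of Jan 8, 2345. Doomsday rule: the anchor day for the 2300s is Wednesday. For year 45: 45÷12 = 3 r 9, and 9÷4 = 2, so 3+9+2 = 14.
Wednesday + 14 ≡ Wednesday — that's 2345's doomsday.
In January the doomsday date is Jan 3 (2345 is not a leap year).
Jan 8 is 5 days after Jan 3; 5 mod 7 = 5, so Wednesday + 5 = Monday.
2617 mod 7 = 6, so 2617 days after a Monday is Monday + 6 = Sunday.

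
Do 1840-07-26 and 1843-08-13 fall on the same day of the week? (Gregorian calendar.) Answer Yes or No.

From Jul 26, 1840 to Aug 13, 1843 is 1113 days.
1113 mod 7 = 0, so they are the same weekday.
(Jul 26, 1840 is a Sunday; Aug 13, 1843 is a Sunday.)

Yes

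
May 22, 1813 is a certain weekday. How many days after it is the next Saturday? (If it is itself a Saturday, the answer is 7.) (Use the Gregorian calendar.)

May 22, 1813 is a Saturday.
From Saturday to the next Saturday is 7 days.

7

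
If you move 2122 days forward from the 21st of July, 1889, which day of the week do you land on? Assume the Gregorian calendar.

Jul 21, 1889 is a Sunday.
2122 mod 7 = 1, so 2122 days after a Sunday is Sunday + 1 = Monday.

Monday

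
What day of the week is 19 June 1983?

Sunday

January 1, 1983 is a Saturday.
Jan 1, 1983 → Feb 1, 1983: 31 days (January has 31).
Feb 1, 1983 → Mar 1, 1983: 28 days (February has 28).
Mar 1, 1983 → Apr 1, 1983: 31 days (March has 31).
Apr 1, 1983 → May 1, 1983: 30 days (April has 30).
May 1, 1983 → Jun 1, 1983: 31 days (May has 31).
Jun 1, 1983 → Jun 19, 1983: 18 days.
Total: 169 days.
169 mod 7 = 1, so Saturday + 1 = Sunday.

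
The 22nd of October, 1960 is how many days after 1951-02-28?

Feb 28, 1951 → Feb 28, 1952: 365 days.
Feb 28, 1952 → Feb 28, 1953: 366 days (Feb 29, 1952 is in that span).
Feb 28, 1953 → Feb 28, 1954: 365 days.
Feb 28, 1954 → Feb 28, 1955: 365 days.
Feb 28, 1955 → Feb 28, 1956: 365 days.
Feb 28, 1956 → Feb 28, 1957: 366 days (Feb 29, 1956 is in that span).
Feb 28, 1957 → Feb 28, 1958: 365 days.
Feb 28, 1958 → Feb 28, 1959: 365 days.
Feb 28, 1959 → Feb 28, 1960: 365 days.
Feb 28, 1960 → Mar 28, 1960: 29 days (February has 29).
Mar 28, 1960 → Apr 28, 1960: 31 days (March has 31).
Apr 28, 1960 → May 28, 1960: 30 days (April has 30).
May 28, 1960 → Jun 28, 1960: 31 days (May has 31).
Jun 28, 1960 → Jul 28, 1960: 30 days (June has 30).
Jul 28, 1960 → Aug 28, 1960: 31 days (July has 31).
Aug 28, 1960 → Sep 28, 1960: 31 days (August has 31).
Sep 28, 1960 → Oct 22, 1960: 24 days.
Total: 3524 days.

3524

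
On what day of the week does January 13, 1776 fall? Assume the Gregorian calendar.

Saturday

Doomsday rule: the anchor day for the 1700s is Sunday. For year 76: 76÷12 = 6 r 4, and 4÷4 = 1, so 6+4+1 = 11.
Sunday + 11 ≡ Thursday — that's 1776's doomsday.
In January the doomsday date is Jan 4 (1776 is a leap year (divisible by 4)).
Jan 13 is 9 days after Jan 4; 9 mod 7 = 2, so Thursday + 2 = Saturday.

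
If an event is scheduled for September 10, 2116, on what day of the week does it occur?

January 1, 2116 is a Wednesday.
Jan 1, 2116 → Feb 1, 2116: 31 days (January has 31).
Feb 1, 2116 → Mar 1, 2116: 29 days (February has 29).
Mar 1, 2116 → Apr 1, 2116: 31 days (March has 31).
Apr 1, 2116 → May 1, 2116: 30 days (April has 30).
May 1, 2116 → Jun 1, 2116: 31 days (May has 31).
Jun 1, 2116 → Jul 1, 2116: 30 days (June has 30).
Jul 1, 2116 → Aug 1, 2116: 31 days (July has 31).
Aug 1, 2116 → Sep 1, 2116: 31 days (August has 31).
Sep 1, 2116 → Sep 10, 2116: 9 days.
Total: 253 days.
253 mod 7 = 1, so Wednesday + 1 = Thursday.

Thursday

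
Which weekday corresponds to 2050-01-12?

Wednesday

January 1, 2050 is a Saturday.
Jan 1, 2050 → Jan 12, 2050: 11 days.
Total: 11 days.
11 mod 7 = 4, so Saturday + 4 = Wednesday.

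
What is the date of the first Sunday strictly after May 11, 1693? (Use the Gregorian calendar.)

May 11, 1693 is a Monday.
From Monday to the next Sunday is 6 days.
May 11, 1693 + 6 = May 17, 1693.

May 17, 1693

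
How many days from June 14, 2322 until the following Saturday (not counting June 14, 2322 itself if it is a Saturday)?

3

Jun 14, 2322 is a Wednesday.
From Wednesday to the next Saturday is 3 days.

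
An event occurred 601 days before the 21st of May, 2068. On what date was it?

September 28, 2066

−366 (one year; includes Feb 29, 2068) → May 21, 2067 (235 left).
−21 → Apr 30, 2067 (end of Apr, 30 days; 214 left).
−30 → Mar 31, 2067 (end of Mar, 31 days; 184 left).
−31 → Feb 28, 2067 (end of Feb, 28 days; 153 left).
−28 → Jan 31, 2067 (end of Jan, 31 days; 125 left).
−31 → Dec 31, 2066 (end of Dec, 31 days; 94 left).
−31 → Nov 30, 2066 (end of Nov, 30 days; 63 left).
−30 → Oct 31, 2066 (end of Oct, 31 days; 33 left).
−31 → Sep 30, 2066 (end of Sep, 30 days; 2 left).
−2 → Sep 28, 2066.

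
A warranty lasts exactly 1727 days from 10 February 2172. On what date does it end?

November 2, 2176

+366 (one year; includes Feb 29, 2172) → Feb 10, 2173 (1361 left).
+365 (one year) → Feb 10, 2174 (996 left).
+365 (one year) → Feb 10, 2175 (631 left).
+365 (one year) → Feb 10, 2176 (266 left).
Feb has 29 days: +20 → Mar 1, 2176 (246 left).
Mar has 31 days: +31 → Apr 1, 2176 (215 left).
Apr has 30 days: +30 → May 1, 2176 (185 left).
May has 31 days: +31 → Jun 1, 2176 (154 left).
Jun has 30 days: +30 → Jul 1, 2176 (124 left).
Jul has 31 days: +31 → Aug 1, 2176 (93 left).
Aug has 31 days: +31 → Sep 1, 2176 (62 left).
Sep has 30 days: +30 → Oct 1, 2176 (32 left).
Oct has 31 days: +31 → Nov 1, 2176 (1 left).
+1 → Nov 2, 2176.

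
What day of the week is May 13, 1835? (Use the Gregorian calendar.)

Wednesday

January 1, 1835 is a Thursday.
Jan 1, 1835 → Feb 1, 1835: 31 days (January has 31).
Feb 1, 1835 → Mar 1, 1835: 28 days (February has 28).
Mar 1, 1835 → Apr 1, 1835: 31 days (March has 31).
Apr 1, 1835 → May 1, 1835: 30 days (April has 30).
May 1, 1835 → May 13, 1835: 12 days.
Total: 132 days.
132 mod 7 = 6, so Thursday + 6 = Wednesday.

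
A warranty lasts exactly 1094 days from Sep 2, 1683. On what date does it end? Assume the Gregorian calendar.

+366 (one year; includes Feb 29, 1684) → Sep 2, 1684 (728 left).
+365 (one year) → Sep 2, 1685 (363 left).
Sep has 30 days: +29 → Oct 1, 1685 (334 left).
Oct has 31 days: +31 → Nov 1, 1685 (303 left).
Nov has 30 days: +30 → Dec 1, 1685 (273 left).
Dec has 31 days: +31 → Jan 1, 1686 (242 left).
Jan has 31 days: +31 → Feb 1, 1686 (211 left).
Feb has 28 days: +28 → Mar 1, 1686 (183 left).
Mar has 31 days: +31 → Apr 1, 1686 (152 left).
Apr has 30 days: +30 → May 1, 1686 (122 left).
May has 31 days: +31 → Jun 1, 1686 (91 left).
Jun has 30 days: +30 → Jul 1, 1686 (61 left).
Jul has 31 days: +31 → Aug 1, 1686 (30 left).
+30 → Aug 31, 1686.

August 31, 1686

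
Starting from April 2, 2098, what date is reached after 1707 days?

+365 (one year) → Apr 2, 2099 (1342 left).
+365 (one year) → Apr 2, 2100 (977 left).
+365 (one year) → Apr 2, 2101 (612 left).
+365 (one year) → Apr 2, 2102 (247 left).
Apr has 30 days: +29 → May 1, 2102 (218 left).
May has 31 days: +31 → Jun 1, 2102 (187 left).
Jun has 30 days: +30 → Jul 1, 2102 (157 left).
Jul has 31 days: +31 → Aug 1, 2102 (126 left).
Aug has 31 days: +31 → Sep 1, 2102 (95 left).
Sep has 30 days: +30 → Oct 1, 2102 (65 left).
Oct has 31 days: +31 → Nov 1, 2102 (34 left).
Nov has 30 days: +30 → Dec 1, 2102 (4 left).
+4 → Dec 5, 2102.

December 5, 2102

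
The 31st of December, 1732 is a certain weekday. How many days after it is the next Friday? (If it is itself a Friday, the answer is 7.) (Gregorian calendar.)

Dec 31, 1732 is a Wednesday.
From Wednesday to the next Friday is 2 days.

2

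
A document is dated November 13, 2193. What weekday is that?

Wednesday

Doomsday rule: the anchor day for the 2100s is Sunday. For year 93: 93÷12 = 7 r 9, and 9÷4 = 2, so 7+9+2 = 18.
Sunday + 18 ≡ Thursday — that's 2193's doomsday.
In November the doomsday date is Nov 7.
Nov 13 is 6 days after Nov 7; 6 mod 7 = 6, so Thursday + 6 = Wednesday.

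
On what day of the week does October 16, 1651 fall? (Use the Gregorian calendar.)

Doomsday rule: the anchor day for the 1600s is Tuesday. For year 51: 51÷12 = 4 r 3, and 3÷4 = 0, so 4+3+0 = 7.
Tuesday + 7 ≡ Tuesday — that's 1651's doomsday.
In October the doomsday date is Oct 10.
Oct 16 is 6 days after Oct 10; 6 mod 7 = 6, so Tuesday + 6 = Monday.

Monday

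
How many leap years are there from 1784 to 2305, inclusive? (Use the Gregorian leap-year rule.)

126

Multiples of 4 in [1784,2305]: 131.
Of those, multiples of 100: 6 (not leap unless ÷400).
Multiples of 400: 1.
Leap years = 131 − 6 + 1 = 126.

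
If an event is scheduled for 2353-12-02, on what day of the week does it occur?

Wednesday

Doomsday rule: the anchor day for the 2300s is Wednesday. For year 53: 53÷12 = 4 r 5, and 5÷4 = 1, so 4+5+1 = 10.
Wednesday + 10 ≡ Saturday — that's 2353's doomsday.
In December the doomsday date is Dec 12.
Dec 2 is 10 days before Dec 12; 10 mod 7 = 3, so Saturday − 3 = Wednesday.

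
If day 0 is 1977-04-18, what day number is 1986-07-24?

Apr 18, 1977 → Apr 18, 1978: 365 days.
Apr 18, 1978 → Apr 18, 1979: 365 days.
Apr 18, 1979 → Apr 18, 1980: 366 days (Feb 29, 1980 is in that span).
Apr 18, 1980 → Apr 18, 1981: 365 days.
Apr 18, 1981 → Apr 18, 1982: 365 days.
Apr 18, 1982 → Apr 18, 1983: 365 days.
Apr 18, 1983 → Apr 18, 1984: 366 days (Feb 29, 1984 is in that span).
Apr 18, 1984 → Apr 18, 1985: 365 days.
Apr 18, 1985 → Apr 18, 1986: 365 days.
Apr 18, 1986 → May 18, 1986: 30 days (April has 30).
May 18, 1986 → Jun 18, 1986: 31 days (May has 31).
Jun 18, 1986 → Jul 18, 1986: 30 days (June has 30).
Jul 18, 1986 → Jul 24, 1986: 6 days.
Total: 3384 days.

3384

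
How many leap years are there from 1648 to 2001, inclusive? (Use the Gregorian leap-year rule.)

Multiples of 4 in [1648,2001]: 89.
Of those, multiples of 100: 4 (not leap unless ÷400).
Multiples of 400: 1.
Leap years = 89 − 4 + 1 = 86.

86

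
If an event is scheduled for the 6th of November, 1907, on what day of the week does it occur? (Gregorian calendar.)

Wednesday

Doomsday rule: the anchor day for the 1900s is Wednesday. For year 07: 7÷12 = 0 r 7, and 7÷4 = 1, so 0+7+1 = 8.
Wednesday + 8 ≡ Thursday — that's 1907's doomsday.
In November the doomsday date is Nov 7.
Nov 6 is 1 day before Nov 7; 1 mod 7 = 1, so Thursday − 1 = Wednesday.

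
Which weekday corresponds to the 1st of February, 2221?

Doomsday rule: the anchor day for the 2200s is Friday. For year 21: 21÷12 = 1 r 9, and 9÷4 = 2, so 1+9+2 = 12.
Friday + 12 ≡ Wednesday — that's 2221's doomsday.
In February the doomsday date is Feb 28 (2221 is not a leap year).
Feb 1 is 27 days before Feb 28; 27 mod 7 = 6, so Wednesday − 6 = Thursday.

Thursday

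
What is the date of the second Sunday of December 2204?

December 9, 2204

December 1, 2204 is a Saturday.
The first Sunday is therefore December 2 (1 days later).
The second Sunday is 2 + 1×7 = December 9.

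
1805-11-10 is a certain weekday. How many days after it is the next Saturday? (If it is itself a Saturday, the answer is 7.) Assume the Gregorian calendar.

6

Nov 10, 1805 is a Sunday.
From Sunday to the next Saturday is 6 days.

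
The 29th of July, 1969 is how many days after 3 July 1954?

5505

Jul 3, 1954 → Jul 3, 1955: 365 days.
Jul 3, 1955 → Jul 3, 1956: 366 days (Feb 29, 1956 is in that span).
Jul 3, 1956 → Jul 3, 1957: 365 days.
Jul 3, 1957 → Jul 3, 1958: 365 days.
Jul 3, 1958 → Jul 3, 1959: 365 days.
Jul 3, 1959 → Jul 3, 1960: 366 days (Feb 29, 1960 is in that span).
Jul 3, 1960 → Jul 3, 1961: 365 days.
Jul 3, 1961 → Jul 3, 1962: 365 days.
Jul 3, 1962 → Jul 3, 1963: 365 days.
Jul 3, 1963 → Jul 3, 1964: 366 days (Feb 29, 1964 is in that span).
Jul 3, 1964 → Jul 3, 1965: 365 days.
Jul 3, 1965 → Jul 3, 1966: 365 days.
Jul 3, 1966 → Jul 3, 1967: 365 days.
Jul 3, 1967 → Jul 3, 1968: 366 days (Feb 29, 1968 is in that span).
Jul 3, 1968 → Aug 3, 1968: 31 days (July has 31).
Aug 3, 1968 → Sep 3, 1968: 31 days (August has 31).
Sep 3, 1968 → Oct 3, 1968: 30 days (September has 30).
Oct 3, 1968 → Nov 3, 1968: 31 days (October has 31).
Nov 3, 1968 → Dec 3, 1968: 30 days (November has 30).
Dec 3, 1968 → Jan 3, 1969: 31 days (December has 31).
Jan 3, 1969 → Feb 3, 1969: 31 days (January has 31).
Feb 3, 1969 → Mar 3, 1969: 28 days (February has 28).
Mar 3, 1969 → Apr 3, 1969: 31 days (March has 31).
Apr 3, 1969 → May 3, 1969: 30 days (April has 30).
May 3, 1969 → Jun 3, 1969: 31 days (May has 31).
Jun 3, 1969 → Jul 3, 1969: 30 days (June has 30).
Jul 3, 1969 → Jul 29, 1969: 26 days.
Total: 5505 days.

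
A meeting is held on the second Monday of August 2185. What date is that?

August 1, 2185 is a Monday.
The first Monday is therefore August 1 (same day).
The second Monday is 1 + 1×7 = August 8.

August 8, 2185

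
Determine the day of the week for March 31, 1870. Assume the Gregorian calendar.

January 1, 1870 is a Saturday.
Jan 1, 1870 → Feb 1, 1870: 31 days (January has 31).
Feb 1, 1870 → Mar 1, 1870: 28 days (February has 28).
Mar 1, 1870 → Mar 31, 1870: 30 days.
Total: 89 days.
89 mod 7 = 5, so Saturday + 5 = Thursday.

Thursday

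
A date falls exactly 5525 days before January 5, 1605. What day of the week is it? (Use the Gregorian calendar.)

Monday

First find the weekday of Jan 5, 1605. Doomsday rule: the anchor day for the 1600s is Tuesday. For year 05: 5÷12 = 0 r 5, and 5÷4 = 1, so 0+5+1 = 6.
Tuesday + 6 ≡ Monday — that's 1605's doomsday.
In January the doomsday date is Jan 3 (1605 is not a leap year).
Jan 5 is 2 days after Jan 3; 2 mod 7 = 2, so Monday + 2 = Wednesday.
5525 mod 7 = 2, so 5525 days before a Wednesday is Wednesday − 2 = Monday.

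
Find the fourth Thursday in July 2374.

July 25, 2374

July 1, 2374 is a Monday.
The first Thursday is therefore July 4 (3 days later).
The fourth Thursday is 4 + 3×7 = July 25.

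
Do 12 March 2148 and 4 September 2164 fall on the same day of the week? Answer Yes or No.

Yes

From Mar 12, 2148 to Sep 4, 2164 is 6020 days.
6020 mod 7 = 0, so they are the same weekday.
(Mar 12, 2148 is a Tuesday; Sep 4, 2164 is a Tuesday.)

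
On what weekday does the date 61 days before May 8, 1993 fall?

First find the weekday of May 8, 1993. Doomsday rule: the anchor day for the 1900s is Wednesday. For year 93: 93÷12 = 7 r 9, and 9÷4 = 2, so 7+9+2 = 18.
Wednesday + 18 ≡ Sunday — that's 1993's doomsday.
In May the doomsday date is May 9.
May 8 is 1 day before May 9; 1 mod 7 = 1, so Sunday − 1 = Saturday.
61 mod 7 = 5, so 61 days before a Saturday is Saturday − 5 = Monday.

Monday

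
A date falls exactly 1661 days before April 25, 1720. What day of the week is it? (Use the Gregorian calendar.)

Apr 25, 1720 is a Thursday.
1661 mod 7 = 2, so 1661 days before a Thursday is Thursday − 2 = Tuesday.

Tuesday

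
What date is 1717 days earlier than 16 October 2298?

February 2, 2294

−365 (one year) → Oct 16, 2297 (1352 left).
−365 (one year) → Oct 16, 2296 (987 left).
−366 (one year; includes Feb 29, 2296) → Oct 16, 2295 (621 left).
−365 (one year) → Oct 16, 2294 (256 left).
−16 → Sep 30, 2294 (end of Sep, 30 days; 240 left).
−30 → Aug 31, 2294 (end of Aug, 31 days; 210 left).
−31 → Jul 31, 2294 (end of Jul, 31 days; 179 left).
−31 → Jun 30, 2294 (end of Jun, 30 days; 148 left).
−30 → May 31, 2294 (end of May, 31 days; 118 left).
−31 → Apr 30, 2294 (end of Apr, 30 days; 87 left).
−30 → Mar 31, 2294 (end of Mar, 31 days; 57 left).
−31 → Feb 28, 2294 (end of Feb, 28 days; 26 left).
−26 → Feb 2, 2294.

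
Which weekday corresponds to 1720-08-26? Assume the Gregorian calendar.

Monday

Doomsday rule: the anchor day for the 1700s is Sunday. For year 20: 20÷12 = 1 r 8, and 8÷4 = 2, so 1+8+2 = 11.
Sunday + 11 ≡ Thursday — that's 1720's doomsday.
In August the doomsday date is Aug 8.
Aug 26 is 18 days after Aug 8; 18 mod 7 = 4, so Thursday + 4 = Monday.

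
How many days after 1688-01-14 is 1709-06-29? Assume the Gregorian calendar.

7836

Jan 14, 1688 → Jan 14, 1689: 366 days (Feb 29, 1688 is in that span).
Jan 14, 1689 → Jan 14, 1690: 365 days.
Jan 14, 1690 → Jan 14, 1691: 365 days.
Jan 14, 1691 → Jan 14, 1692: 365 days.
Jan 14, 1692 → Jan 14, 1693: 366 days (Feb 29, 1692 is in that span).
Jan 14, 1693 → Jan 14, 1694: 365 days.
Jan 14, 1694 → Jan 14, 1695: 365 days.
Jan 14, 1695 → Jan 14, 1696: 365 days.
Jan 14, 1696 → Jan 14, 1697: 366 days (Feb 29, 1696 is in that span).
Jan 14, 1697 → Jan 14, 1698: 365 days.
Jan 14, 1698 → Jan 14, 1699: 365 days.
Jan 14, 1699 → Jan 14, 1700: 365 days.
Jan 14, 1700 → Jan 14, 1701: 365 days.
Jan 14, 1701 → Jan 14, 1702: 365 days.
Jan 14, 1702 → Jan 14, 1703: 365 days.
Jan 14, 1703 → Jan 14, 1704: 365 days.
Jan 14, 1704 → Jan 14, 1705: 366 days (Feb 29, 1704 is in that span).
Jan 14, 1705 → Jan 14, 1706: 365 days.
Jan 14, 1706 → Jan 14, 1707: 365 days.
Jan 14, 1707 → Jan 14, 1708: 365 days.
Jan 14, 1708 → Jan 14, 1709: 366 days (Feb 29, 1708 is in that span).
Jan 14, 1709 → Feb 14, 1709: 31 days (January has 31).
Feb 14, 1709 → Mar 14, 1709: 28 days (February has 28).
Mar 14, 1709 → Apr 14, 1709: 31 days (March has 31).
Apr 14, 1709 → May 14, 1709: 30 days (April has 30).
May 14, 1709 → Jun 14, 1709: 31 days (May has 31).
Jun 14, 1709 → Jun 29, 1709: 15 days.
Total: 7836 days.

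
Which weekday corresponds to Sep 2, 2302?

Doomsday rule: the anchor day for the 2300s is Wednesday. For year 02: 2÷12 = 0 r 2, and 2÷4 = 0, so 0+2+0 = 2.
Wednesday + 2 ≡ Friday — that's 2302's doomsday.
In September the doomsday date is Sep 5.
Sep 2 is 3 days before Sep 5; 3 mod 7 = 3, so Friday − 3 = Tuesday.

Tuesday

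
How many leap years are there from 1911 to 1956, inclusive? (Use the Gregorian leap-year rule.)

12

Multiples of 4 in [1911,1956]: 12.
Of those, multiples of 100: 0 (not leap unless ÷400).
Multiples of 400: 0.
Leap years = 12 − 0 + 0 = 12.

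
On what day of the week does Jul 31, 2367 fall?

Monday

Doomsday rule: the anchor day for the 2300s is Wednesday. For year 67: 67÷12 = 5 r 7, and 7÷4 = 1, so 5+7+1 = 13.
Wednesday + 13 ≡ Tuesday — that's 2367's doomsday.
In July the doomsday date is Jul 11.
Jul 31 is 20 days after Jul 11; 20 mod 7 = 6, so Tuesday + 6 = Monday.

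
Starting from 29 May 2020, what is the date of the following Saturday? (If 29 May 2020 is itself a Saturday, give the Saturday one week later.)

May 30, 2020

May 29, 2020 is a Friday.
From Friday to the next Saturday is 1 day.
May 29, 2020 + 1 = May 30, 2020.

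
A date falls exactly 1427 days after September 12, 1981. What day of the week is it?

Friday

First find the weekday of Sep 12, 1981. Doomsday rule: the anchor day for the 1900s is Wednesday. For year 81: 81÷12 = 6 r 9, and 9÷4 = 2, so 6+9+2 = 17.
Wednesday + 17 ≡ Saturday — that's 1981's doomsday.
In September the doomsday date is Sep 5.
Sep 12 is 7 days after Sep 5; 7 mod 7 = 0, so Saturday + 0 = Saturday.
1427 mod 7 = 6, so 1427 days after a Saturday is Saturday + 6 = Friday.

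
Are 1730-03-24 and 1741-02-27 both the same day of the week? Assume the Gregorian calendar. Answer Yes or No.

From Mar 24, 1730 to Feb 27, 1741 is 3993 days.
3993 mod 7 = 3, so they are different weekdays.
(Mar 24, 1730 is a Friday; Feb 27, 1741 is a Monday.)

No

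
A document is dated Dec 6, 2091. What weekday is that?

Thursday

January 1, 2091 is a Monday.
Jan 1, 2091 → Feb 1, 2091: 31 days (January has 31).
Feb 1, 2091 → Mar 1, 2091: 28 days (February has 28).
Mar 1, 2091 → Apr 1, 2091: 31 days (March has 31).
Apr 1, 2091 → May 1, 2091: 30 days (April has 30).
May 1, 2091 → Jun 1, 2091: 31 days (May has 31).
Jun 1, 2091 → Jul 1, 2091: 30 days (June has 30).
Jul 1, 2091 → Aug 1, 2091: 31 days (July has 31).
Aug 1, 2091 → Sep 1, 2091: 31 days (August has 31).
Sep 1, 2091 → Oct 1, 2091: 30 days (September has 30).
Oct 1, 2091 → Nov 1, 2091: 31 days (October has 31).
Nov 1, 2091 → Dec 1, 2091: 30 days (November has 30).
Dec 1, 2091 → Dec 6, 2091: 5 days.
Total: 339 days.
339 mod 7 = 3, so Monday + 3 = Thursday.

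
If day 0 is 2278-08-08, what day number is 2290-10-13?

Aug 8, 2278 → Aug 8, 2279: 365 days.
Aug 8, 2279 → Aug 8, 2280: 366 days (Feb 29, 2280 is in that span).
Aug 8, 2280 → Aug 8, 2281: 365 days.
Aug 8, 2281 → Aug 8, 2282: 365 days.
Aug 8, 2282 → Aug 8, 2283: 365 days.
Aug 8, 2283 → Aug 8, 2284: 366 days (Feb 29, 2284 is in that span).
Aug 8, 2284 → Aug 8, 2285: 365 days.
Aug 8, 2285 → Aug 8, 2286: 365 days.
Aug 8, 2286 → Aug 8, 2287: 365 days.
Aug 8, 2287 → Aug 8, 2288: 366 days (Feb 29, 2288 is in that span).
Aug 8, 2288 → Aug 8, 2289: 365 days.
Aug 8, 2289 → Aug 8, 2290: 365 days.
Aug 8, 2290 → Sep 8, 2290: 31 days (August has 31).
Sep 8, 2290 → Oct 8, 2290: 30 days (September has 30).
Oct 8, 2290 → Oct 13, 2290: 5 days.
Total: 4449 days.

4449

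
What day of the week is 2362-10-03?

Wednesday

Doomsday rule: the anchor day for the 2300s is Wednesday. For year 62: 62÷12 = 5 r 2, and 2÷4 = 0, so 5+2+0 = 7.
Wednesday + 7 ≡ Wednesday — that's 2362's doomsday.
In October the doomsday date is Oct 10.
Oct 3 is 7 days before Oct 10; 7 mod 7 = 0, so Wednesday − 0 = Wednesday.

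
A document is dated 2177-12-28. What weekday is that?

Doomsday rule: the anchor day for the 2100s is Sunday. For year 77: 77÷12 = 6 r 5, and 5÷4 = 1, so 6+5+1 = 12.
Sunday + 12 ≡ Friday — that's 2177's doomsday.
In December the doomsday date is Dec 12.
Dec 28 is 16 days after Dec 12; 16 mod 7 = 2, so Friday + 2 = Sunday.

Sunday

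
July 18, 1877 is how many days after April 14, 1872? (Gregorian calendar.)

1921

Apr 14, 1872 → Apr 14, 1873: 365 days.
Apr 14, 1873 → Apr 14, 1874: 365 days.
Apr 14, 1874 → Apr 14, 1875: 365 days.
Apr 14, 1875 → Apr 14, 1876: 366 days (Feb 29, 1876 is in that span).
Apr 14, 1876 → Apr 14, 1877: 365 days.
Apr 14, 1877 → May 14, 1877: 30 days (April has 30).
May 14, 1877 → Jun 14, 1877: 31 days (May has 31).
Jun 14, 1877 → Jul 14, 1877: 30 days (June has 30).
Jul 14, 1877 → Jul 18, 1877: 4 days.
Total: 1921 days.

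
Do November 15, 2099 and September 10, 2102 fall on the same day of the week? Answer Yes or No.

From Nov 15, 2099 to Sep 10, 2102 is 1029 days.
1029 mod 7 = 0, so they are the same weekday.
(Nov 15, 2099 is a Sunday; Sep 10, 2102 is a Sunday.)

Yes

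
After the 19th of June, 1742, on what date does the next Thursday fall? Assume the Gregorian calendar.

June 21, 1742

Jun 19, 1742 is a Tuesday.
From Tuesday to the next Thursday is 2 days.
Jun 19, 1742 + 2 = Jun 21, 1742.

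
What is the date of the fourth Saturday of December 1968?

December 28, 1968

December 1, 1968 is a Sunday.
The first Saturday is therefore December 7 (6 days later).
The fourth Saturday is 7 + 3×7 = December 28.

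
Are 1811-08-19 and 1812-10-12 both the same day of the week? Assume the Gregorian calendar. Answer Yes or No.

From Aug 19, 1811 to Oct 12, 1812 is 420 days.
420 mod 7 = 0, so they are the same weekday.
(Aug 19, 1811 is a Monday; Oct 12, 1812 is a Monday.)

Yes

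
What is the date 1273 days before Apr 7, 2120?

October 12, 2116

−366 (one year; includes Feb 29, 2120) → Apr 7, 2119 (907 left).
−365 (one year) → Apr 7, 2118 (542 left).
−365 (one year) → Apr 7, 2117 (177 left).
−7 → Mar 31, 2117 (end of Mar, 31 days; 170 left).
−31 → Feb 28, 2117 (end of Feb, 28 days; 139 left).
−28 → Jan 31, 2117 (end of Jan, 31 days; 111 left).
−31 → Dec 31, 2116 (end of Dec, 31 days; 80 left).
−31 → Nov 30, 2116 (end of Nov, 30 days; 49 left).
−30 → Oct 31, 2116 (end of Oct, 31 days; 19 left).
−19 → Oct 12, 2116.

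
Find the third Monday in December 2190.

December 1, 2190 is a Wednesday.
The first Monday is therefore December 6 (5 days later).
The third Monday is 6 + 2×7 = December 20.

December 20, 2190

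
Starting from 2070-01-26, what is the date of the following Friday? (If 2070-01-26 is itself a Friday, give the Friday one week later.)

Jan 26, 2070 is a Sunday.
From Sunday to the next Friday is 5 days.
Jan 26, 2070 + 5 = Jan 31, 2070.

January 31, 2070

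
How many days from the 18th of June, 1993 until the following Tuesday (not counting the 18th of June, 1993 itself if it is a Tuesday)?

Jun 18, 1993 is a Friday.
From Friday to the next Tuesday is 4 days.

4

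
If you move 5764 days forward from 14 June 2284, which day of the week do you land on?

Tuesday

Jun 14, 2284 is a Saturday.
5764 mod 7 = 3, so 5764 days after a Saturday is Saturday + 3 = Tuesday.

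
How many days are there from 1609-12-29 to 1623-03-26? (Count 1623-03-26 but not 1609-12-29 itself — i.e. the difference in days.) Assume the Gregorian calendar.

4835

Dec 29, 1609 → Dec 29, 1610: 365 days.
Dec 29, 1610 → Dec 29, 1611: 365 days.
Dec 29, 1611 → Dec 29, 1612: 366 days (Feb 29, 1612 is in that span).
Dec 29, 1612 → Dec 29, 1613: 365 days.
Dec 29, 1613 → Dec 29, 1614: 365 days.
Dec 29, 1614 → Dec 29, 1615: 365 days.
Dec 29, 1615 → Dec 29, 1616: 366 days (Feb 29, 1616 is in that span).
Dec 29, 1616 → Dec 29, 1617: 365 days.
Dec 29, 1617 → Dec 29, 1618: 365 days.
Dec 29, 1618 → Dec 29, 1619: 365 days.
Dec 29, 1619 → Dec 29, 1620: 366 days (Feb 29, 1620 is in that span).
Dec 29, 1620 → Dec 29, 1621: 365 days.
Dec 29, 1621 → Dec 29, 1622: 365 days.
Dec 29, 1622 → Jan 29, 1623: 31 days (December has 31).
Jan 29, 1623 → Feb 28, 1623: 30 days (January has 31).
Feb 28, 1623 → Mar 26, 1623: 26 days.
Total: 4835 days.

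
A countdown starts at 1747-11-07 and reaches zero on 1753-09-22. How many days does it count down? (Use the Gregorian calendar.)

2146

Nov 7, 1747 → Nov 7, 1748: 366 days (Feb 29, 1748 is in that span).
Nov 7, 1748 → Nov 7, 1749: 365 days.
Nov 7, 1749 → Nov 7, 1750: 365 days.
Nov 7, 1750 → Nov 7, 1751: 365 days.
Nov 7, 1751 → Nov 7, 1752: 366 days (Feb 29, 1752 is in that span).
Nov 7, 1752 → Dec 7, 1752: 30 days (November has 30).
Dec 7, 1752 → Jan 7, 1753: 31 days (December has 31).
Jan 7, 1753 → Feb 7, 1753: 31 days (January has 31).
Feb 7, 1753 → Mar 7, 1753: 28 days (February has 28).
Mar 7, 1753 → Apr 7, 1753: 31 days (March has 31).
Apr 7, 1753 → May 7, 1753: 30 days (April has 30).
May 7, 1753 → Jun 7, 1753: 31 days (May has 31).
Jun 7, 1753 → Jul 7, 1753: 30 days (June has 30).
Jul 7, 1753 → Aug 7, 1753: 31 days (July has 31).
Aug 7, 1753 → Sep 7, 1753: 31 days (August has 31).
Sep 7, 1753 → Sep 22, 1753: 15 days.
Total: 2146 days.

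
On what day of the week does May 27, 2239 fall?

Doomsday rule: the anchor day for the 2200s is Friday. For year 39: 39÷12 = 3 r 3, and 3÷4 = 0, so 3+3+0 = 6.
Friday + 6 ≡ Thursday — that's 2239's doomsday.
In May the doomsday date is May 9.
May 27 is 18 days after May 9; 18 mod 7 = 4, so Thursday + 4 = Monday.

Monday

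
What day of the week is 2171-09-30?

January 1, 2171 is a Tuesday.
Jan 1, 2171 → Feb 1, 2171: 31 days (January has 31).
Feb 1, 2171 → Mar 1, 2171: 28 days (February has 28).
Mar 1, 2171 → Apr 1, 2171: 31 days (March has 31).
Apr 1, 2171 → May 1, 2171: 30 days (April has 30).
May 1, 2171 → Jun 1, 2171: 31 days (May has 31).
Jun 1, 2171 → Jul 1, 2171: 30 days (June has 30).
Jul 1, 2171 → Aug 1, 2171: 31 days (July has 31).
Aug 1, 2171 → Sep 1, 2171: 31 days (August has 31).
Sep 1, 2171 → Sep 30, 2171: 29 days.
Total: 272 days.
272 mod 7 = 6, so Tuesday + 6 = Monday.

Monday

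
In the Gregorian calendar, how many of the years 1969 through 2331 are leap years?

87

Multiples of 4 in [1969,2331]: 90.
Of those, multiples of 100: 4 (not leap unless ÷400).
Multiples of 400: 1.
Leap years = 90 − 4 + 1 = 87.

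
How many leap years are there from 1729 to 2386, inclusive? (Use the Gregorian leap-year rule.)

159

Multiples of 4 in [1729,2386]: 164.
Of those, multiples of 100: 6 (not leap unless ÷400).
Multiples of 400: 1.
Leap years = 164 − 6 + 1 = 159.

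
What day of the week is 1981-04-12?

Sunday

Doomsday rule: the anchor day for the 1900s is Wednesday. For year 81: 81÷12 = 6 r 9, and 9÷4 = 2, so 6+9+2 = 17.
Wednesday + 17 ≡ Saturday — that's 1981's doomsday.
In April the doomsday date is Apr 4.
Apr 12 is 8 days after Apr 4; 8 mod 7 = 1, so Saturday + 1 = Sunday.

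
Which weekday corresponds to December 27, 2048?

Doomsday rule: the anchor day for the 2000s is Tuesday. For year 48: 48÷12 = 4 r 0, and 0÷4 = 0, so 4+0+0 = 4.
Tuesday + 4 ≡ Saturday — that's 2048's doomsday.
In December the doomsday date is Dec 12.
Dec 27 is 15 days after Dec 12; 15 mod 7 = 1, so Saturday + 1 = Sunday.

Sunday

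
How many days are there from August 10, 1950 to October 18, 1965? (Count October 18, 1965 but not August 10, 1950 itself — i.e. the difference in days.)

Aug 10, 1950 → Aug 10, 1951: 365 days.
Aug 10, 1951 → Aug 10, 1952: 366 days (Feb 29, 1952 is in that span).
Aug 10, 1952 → Aug 10, 1953: 365 days.
Aug 10, 1953 → Aug 10, 1954: 365 days.
Aug 10, 1954 → Aug 10, 1955: 365 days.
Aug 10, 1955 → Aug 10, 1956: 366 days (Feb 29, 1956 is in that span).
Aug 10, 1956 → Aug 10, 1957: 365 days.
Aug 10, 1957 → Aug 10, 1958: 365 days.
Aug 10, 1958 → Aug 10, 1959: 365 days.
Aug 10, 1959 → Aug 10, 1960: 366 days (Feb 29, 1960 is in that span).
Aug 10, 1960 → Aug 10, 1961: 365 days.
Aug 10, 1961 → Aug 10, 1962: 365 days.
Aug 10, 1962 → Aug 10, 1963: 365 days.
Aug 10, 1963 → Aug 10, 1964: 366 days (Feb 29, 1964 is in that span).
Aug 10, 1964 → Aug 10, 1965: 365 days.
Aug 10, 1965 → Sep 10, 1965: 31 days (August has 31).
Sep 10, 1965 → Oct 10, 1965: 30 days (September has 30).
Oct 10, 1965 → Oct 18, 1965: 8 days.
Total: 5548 days.

5548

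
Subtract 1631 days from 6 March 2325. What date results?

September 17, 2320

−365 (one year) → Mar 6, 2324 (1266 left).
−366 (one year; includes Feb 29, 2324) → Mar 6, 2323 (900 left).
−365 (one year) → Mar 6, 2322 (535 left).
−365 (one year) → Mar 6, 2321 (170 left).
−6 → Feb 28, 2321 (end of Feb, 28 days; 164 left).
−28 → Jan 31, 2321 (end of Jan, 31 days; 136 left).
−31 → Dec 31, 2320 (end of Dec, 31 days; 105 left).
−31 → Nov 30, 2320 (end of Nov, 30 days; 74 left).
−30 → Oct 31, 2320 (end of Oct, 31 days; 44 left).
−31 → Sep 30, 2320 (end of Sep, 30 days; 13 left).
−13 → Sep 17, 2320.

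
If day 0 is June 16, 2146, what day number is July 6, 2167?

Jun 16, 2146 → Jun 16, 2147: 365 days.
Jun 16, 2147 → Jun 16, 2148: 366 days (Feb 29, 2148 is in that span).
Jun 16, 2148 → Jun 16, 2149: 365 days.
Jun 16, 2149 → Jun 16, 2150: 365 days.
Jun 16, 2150 → Jun 16, 2151: 365 days.
Jun 16, 2151 → Jun 16, 2152: 366 days (Feb 29, 2152 is in that span).
Jun 16, 2152 → Jun 16, 2153: 365 days.
Jun 16, 2153 → Jun 16, 2154: 365 days.
Jun 16, 2154 → Jun 16, 2155: 365 days.
Jun 16, 2155 → Jun 16, 2156: 366 days (Feb 29, 2156 is in that span).
Jun 16, 2156 → Jun 16, 2157: 365 days.
Jun 16, 2157 → Jun 16, 2158: 365 days.
Jun 16, 2158 → Jun 16, 2159: 365 days.
Jun 16, 2159 → Jun 16, 2160: 366 days (Feb 29, 2160 is in that span).
Jun 16, 2160 → Jun 16, 2161: 365 days.
Jun 16, 2161 → Jun 16, 2162: 365 days.
Jun 16, 2162 → Jun 16, 2163: 365 days.
Jun 16, 2163 → Jun 16, 2164: 366 days (Feb 29, 2164 is in that span).
Jun 16, 2164 → Jun 16, 2165: 365 days.
Jun 16, 2165 → Jun 16, 2166: 365 days.
Jun 16, 2166 → Jul 16, 2166: 30 days (June has 30).
Jul 16, 2166 → Aug 16, 2166: 31 days (July has 31).
Aug 16, 2166 → Sep 16, 2166: 31 days (August has 31).
Sep 16, 2166 → Oct 16, 2166: 30 days (September has 30).
Oct 16, 2166 → Nov 16, 2166: 31 days (October has 31).
Nov 16, 2166 → Dec 16, 2166: 30 days (November has 30).
Dec 16, 2166 → Jan 16, 2167: 31 days (December has 31).
Jan 16, 2167 → Feb 16, 2167: 31 days (January has 31).
Feb 16, 2167 → Mar 16, 2167: 28 days (February has 28).
Mar 16, 2167 → Apr 16, 2167: 31 days (March has 31).
Apr 16, 2167 → May 16, 2167: 30 days (April has 30).
May 16, 2167 → Jun 16, 2167: 31 days (May has 31).
Jun 16, 2167 → Jul 6, 2167: 20 days.
Total: 7690 days.

7690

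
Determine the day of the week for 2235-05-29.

Doomsday rule: the anchor day for the 2200s is Friday. For year 35: 35÷12 = 2 r 11, and 11÷4 = 2, so 2+11+2 = 15.
Friday + 15 ≡ Saturday — that's 2235's doomsday.
In May the doomsday date is May 9.
May 29 is 20 days after May 9; 20 mod 7 = 6, so Saturday + 6 = Friday.

Friday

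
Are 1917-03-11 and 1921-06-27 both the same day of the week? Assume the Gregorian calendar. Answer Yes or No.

From Mar 11, 1917 to Jun 27, 1921 is 1569 days.
1569 mod 7 = 1, so they are different weekdays.
(Mar 11, 1917 is a Sunday; Jun 27, 1921 is a Monday.)

No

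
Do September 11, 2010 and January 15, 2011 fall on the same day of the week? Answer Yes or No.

Yes

From Sep 11, 2010 to Jan 15, 2011 is 126 days.
126 mod 7 = 0, so they are the same weekday.
(Sep 11, 2010 is a Saturday; Jan 15, 2011 is a Saturday.)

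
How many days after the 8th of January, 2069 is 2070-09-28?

Jan 8, 2069 → Jan 8, 2070: 365 days.
Jan 8, 2070 → Feb 8, 2070: 31 days (January has 31).
Feb 8, 2070 → Mar 8, 2070: 28 days (February has 28).
Mar 8, 2070 → Apr 8, 2070: 31 days (March has 31).
Apr 8, 2070 → May 8, 2070: 30 days (April has 30).
May 8, 2070 → Jun 8, 2070: 31 days (May has 31).
Jun 8, 2070 → Jul 8, 2070: 30 days (June has 30).
Jul 8, 2070 → Aug 8, 2070: 31 days (July has 31).
Aug 8, 2070 → Sep 8, 2070: 31 days (August has 31).
Sep 8, 2070 → Sep 28, 2070: 20 days.
Total: 628 days.

628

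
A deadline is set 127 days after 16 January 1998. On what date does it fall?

May 23, 1998

Jan has 31 days: +16 → Feb 1, 1998 (111 left).
Feb has 28 days: +28 → Mar 1, 1998 (83 left).
Mar has 31 days: +31 → Apr 1, 1998 (52 left).
Apr has 30 days: +30 → May 1, 1998 (22 left).
+22 → May 23, 1998.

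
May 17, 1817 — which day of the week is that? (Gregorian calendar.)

Doomsday rule: the anchor day for the 1800s is Friday. For year 17: 17÷12 = 1 r 5, and 5÷4 = 1, so 1+5+1 = 7.
Friday + 7 ≡ Friday — that's 1817's doomsday.
In May the doomsday date is May 9.
May 17 is 8 days after May 9; 8 mod 7 = 1, so Friday + 1 = Saturday.

Saturday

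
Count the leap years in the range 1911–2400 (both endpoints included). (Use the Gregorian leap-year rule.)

120

Multiples of 4 in [1911,2400]: 123.
Of those, multiples of 100: 5 (not leap unless ÷400).
Multiples of 400: 2.
Leap years = 123 − 5 + 2 = 120.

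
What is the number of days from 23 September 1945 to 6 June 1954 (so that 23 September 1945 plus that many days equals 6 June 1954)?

3178

Sep 23, 1945 → Sep 23, 1946: 365 days.
Sep 23, 1946 → Sep 23, 1947: 365 days.
Sep 23, 1947 → Sep 23, 1948: 366 days (Feb 29, 1948 is in that span).
Sep 23, 1948 → Sep 23, 1949: 365 days.
Sep 23, 1949 → Sep 23, 1950: 365 days.
Sep 23, 1950 → Sep 23, 1951: 365 days.
Sep 23, 1951 → Sep 23, 1952: 366 days (Feb 29, 1952 is in that span).
Sep 23, 1952 → Sep 23, 1953: 365 days.
Sep 23, 1953 → Oct 23, 1953: 30 days (September has 30).
Oct 23, 1953 → Nov 23, 1953: 31 days (October has 31).
Nov 23, 1953 → Dec 23, 1953: 30 days (November has 30).
Dec 23, 1953 → Jan 23, 1954: 31 days (December has 31).
Jan 23, 1954 → Feb 23, 1954: 31 days (January has 31).
Feb 23, 1954 → Mar 23, 1954: 28 days (February has 28).
Mar 23, 1954 → Apr 23, 1954: 31 days (March has 31).
Apr 23, 1954 → May 23, 1954: 30 days (April has 30).
May 23, 1954 → Jun 6, 1954: 14 days.
Total: 3178 days.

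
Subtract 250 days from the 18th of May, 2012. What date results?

−18 → Apr 30, 2012 (end of Apr, 30 days; 232 left).
−30 → Mar 31, 2012 (end of Mar, 31 days; 202 left).
−31 → Feb 29, 2012 (end of Feb, 29 days; 171 left).
−29 → Jan 31, 2012 (end of Jan, 31 days; 142 left).
−31 → Dec 31, 2011 (end of Dec, 31 days; 111 left).
−31 → Nov 30, 2011 (end of Nov, 30 days; 80 left).
−30 → Oct 31, 2011 (end of Oct, 31 days; 50 left).
−31 → Sep 30, 2011 (end of Sep, 30 days; 19 left).
−19 → Sep 11, 2011.

September 11, 2011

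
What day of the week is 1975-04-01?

January 1, 1975 is a Wednesday.
Jan 1, 1975 → Feb 1, 1975: 31 days (January has 31).
Feb 1, 1975 → Mar 1, 1975: 28 days (February has 28).
Mar 1, 1975 → Apr 1, 1975: 31 days.
Total: 90 days.
90 mod 7 = 6, so Wednesday + 6 = Tuesday.

Tuesday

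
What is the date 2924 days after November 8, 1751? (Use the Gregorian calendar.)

+366 (one year; includes Feb 29, 1752) → Nov 8, 1752 (2558 left).
+365 (one year) → Nov 8, 1753 (2193 left).
+365 (one year) → Nov 8, 1754 (1828 left).
+365 (one year) → Nov 8, 1755 (1463 left).
+366 (one year; includes Feb 29, 1756) → Nov 8, 1756 (1097 left).
+365 (one year) → Nov 8, 1757 (732 left).
+365 (one year) → Nov 8, 1758 (367 left).
Nov has 30 days: +23 → Dec 1, 1758 (344 left).
Dec has 31 days: +31 → Jan 1, 1759 (313 left).
Jan has 31 days: +31 → Feb 1, 1759 (282 left).
Feb has 28 days: +28 → Mar 1, 1759 (254 left).
Mar has 31 days: +31 → Apr 1, 1759 (223 left).
Apr has 30 days: +30 → May 1, 1759 (193 left).
May has 31 days: +31 → Jun 1, 1759 (162 left).
Jun has 30 days: +30 → Jul 1, 1759 (132 left).
Jul has 31 days: +31 → Aug 1, 1759 (101 left).
Aug has 31 days: +31 → Sep 1, 1759 (70 left).
Sep has 30 days: +30 → Oct 1, 1759 (40 left).
Oct has 31 days: +31 → Nov 1, 1759 (9 left).
+9 → Nov 10, 1759.

November 10, 1759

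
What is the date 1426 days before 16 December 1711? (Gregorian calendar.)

January 20, 1708

−365 (one year) → Dec 16, 1710 (1061 left).
−365 (one year) → Dec 16, 1709 (696 left).
−365 (one year) → Dec 16, 1708 (331 left).
−16 → Nov 30, 1708 (end of Nov, 30 days; 315 left).
−30 → Oct 31, 1708 (end of Oct, 31 days; 285 left).
−31 → Sep 30, 1708 (end of Sep, 30 days; 254 left).
−30 → Aug 31, 1708 (end of Aug, 31 days; 224 left).
−31 → Jul 31, 1708 (end of Jul, 31 days; 193 left).
−31 → Jun 30, 1708 (end of Jun, 30 days; 162 left).
−30 → May 31, 1708 (end of May, 31 days; 132 left).
−31 → Apr 30, 1708 (end of Apr, 30 days; 101 left).
−30 → Mar 31, 1708 (end of Mar, 31 days; 71 left).
−31 → Feb 29, 1708 (end of Feb, 29 days; 40 left).
−29 → Jan 31, 1708 (end of Jan, 31 days; 11 left).
−11 → Jan 20, 1708.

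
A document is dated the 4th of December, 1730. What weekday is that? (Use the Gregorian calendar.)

Monday

Doomsday rule: the anchor day for the 1700s is Sunday. For year 30: 30÷12 = 2 r 6, and 6÷4 = 1, so 2+6+1 = 9.
Sunday + 9 ≡ Tuesday — that's 1730's doomsday.
In December the doomsday date is Dec 12.
Dec 4 is 8 days before Dec 12; 8 mod 7 = 1, so Tuesday − 1 = Monday.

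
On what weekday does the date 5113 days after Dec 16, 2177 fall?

Friday

First find the weekday of Dec 16, 2177. Doomsday rule: the anchor day for the 2100s is Sunday. For year 77: 77÷12 = 6 r 5, and 5÷4 = 1, so 6+5+1 = 12.
Sunday + 12 ≡ Friday — that's 2177's doomsday.
In December the doomsday date is Dec 12.
Dec 16 is 4 days after Dec 12; 4 mod 7 = 4, so Friday + 4 = Tuesday.
5113 mod 7 = 3, so 5113 days after a Tuesday is Tuesday + 3 = Friday.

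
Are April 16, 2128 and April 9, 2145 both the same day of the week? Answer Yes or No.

Yes

From Apr 16, 2128 to Apr 9, 2145 is 6202 days.
6202 mod 7 = 0, so they are the same weekday.
(Apr 16, 2128 is a Friday; Apr 9, 2145 is a Friday.)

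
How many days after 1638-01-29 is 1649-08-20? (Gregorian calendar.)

4221

Jan 29, 1638 → Jan 29, 1639: 365 days.
Jan 29, 1639 → Jan 29, 1640: 365 days.
Jan 29, 1640 → Jan 29, 1641: 366 days (Feb 29, 1640 is in that span).
Jan 29, 1641 → Jan 29, 1642: 365 days.
Jan 29, 1642 → Jan 29, 1643: 365 days.
Jan 29, 1643 → Jan 29, 1644: 365 days.
Jan 29, 1644 → Jan 29, 1645: 366 days (Feb 29, 1644 is in that span).
Jan 29, 1645 → Jan 29, 1646: 365 days.
Jan 29, 1646 → Jan 29, 1647: 365 days.
Jan 29, 1647 → Jan 29, 1648: 365 days.
Jan 29, 1648 → Jan 29, 1649: 366 days (Feb 29, 1648 is in that span).
Jan 29, 1649 → Feb 28, 1649: 30 days (January has 31).
Feb 28, 1649 → Mar 28, 1649: 28 days (February has 28).
Mar 28, 1649 → Apr 28, 1649: 31 days (March has 31).
Apr 28, 1649 → May 28, 1649: 30 days (April has 30).
May 28, 1649 → Jun 28, 1649: 31 days (May has 31).
Jun 28, 1649 → Jul 28, 1649: 30 days (June has 30).
Jul 28, 1649 → Aug 20, 1649: 23 days.
Total: 4221 days.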